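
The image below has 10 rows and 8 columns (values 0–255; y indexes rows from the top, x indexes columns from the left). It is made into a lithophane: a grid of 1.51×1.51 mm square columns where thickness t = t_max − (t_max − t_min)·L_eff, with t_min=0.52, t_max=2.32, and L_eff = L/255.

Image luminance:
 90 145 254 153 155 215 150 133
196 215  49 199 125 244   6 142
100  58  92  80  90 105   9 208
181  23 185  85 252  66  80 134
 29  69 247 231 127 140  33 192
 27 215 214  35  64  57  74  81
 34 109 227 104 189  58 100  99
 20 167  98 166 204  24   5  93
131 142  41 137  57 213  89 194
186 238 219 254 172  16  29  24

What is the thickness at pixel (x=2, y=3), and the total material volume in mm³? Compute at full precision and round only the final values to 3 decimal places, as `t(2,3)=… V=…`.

t(2,3)=1.014 V=263.960

span = t_max - t_min = 2.32 - 0.52 = 1.800
L(2,3) = 185, L_eff = 185/255 = 0.725490
t(2,3) = 2.32 - 1.800·0.725490 = 1.014
Σt over all 10·8 pixels = 49201/425 ≈ 115.7670588
V = pitch²·Σt = 1.51²·49201/425 = 263.960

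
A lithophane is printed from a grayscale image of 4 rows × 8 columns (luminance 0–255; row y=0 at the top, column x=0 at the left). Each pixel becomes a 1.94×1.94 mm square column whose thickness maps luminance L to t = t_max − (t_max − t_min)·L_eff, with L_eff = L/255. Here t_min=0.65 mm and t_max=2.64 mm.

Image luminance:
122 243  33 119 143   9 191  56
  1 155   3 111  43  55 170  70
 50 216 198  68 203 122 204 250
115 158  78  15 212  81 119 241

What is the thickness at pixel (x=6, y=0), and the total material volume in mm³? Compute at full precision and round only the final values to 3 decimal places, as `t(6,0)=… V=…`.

span = t_max - t_min = 2.64 - 0.65 = 1.990
L(6,0) = 191, L_eff = 191/255 = 0.749020
t(6,0) = 2.64 - 1.990·0.749020 = 1.149
Σt over all 4·8 pixels = 693647/12750 ≈ 54.4036863
V = pitch²·Σt = 1.94²·693647/12750 = 204.754

t(6,0)=1.149 V=204.754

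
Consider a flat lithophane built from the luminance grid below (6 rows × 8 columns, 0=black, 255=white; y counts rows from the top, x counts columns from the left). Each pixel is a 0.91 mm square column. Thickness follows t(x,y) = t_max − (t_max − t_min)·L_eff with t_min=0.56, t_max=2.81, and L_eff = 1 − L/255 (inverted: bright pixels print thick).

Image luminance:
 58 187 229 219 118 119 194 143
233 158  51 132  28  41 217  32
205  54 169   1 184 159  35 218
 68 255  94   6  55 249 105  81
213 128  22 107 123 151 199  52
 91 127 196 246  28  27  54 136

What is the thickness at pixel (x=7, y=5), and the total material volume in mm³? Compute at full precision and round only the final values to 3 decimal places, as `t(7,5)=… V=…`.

span = t_max - t_min = 2.81 - 0.56 = 2.250
L(7,5) = 136, L_eff = 1 - 136/255 = 0.466667 (inverted)
t(7,5) = 2.81 - 2.250·0.466667 = 1.760
Σt over all 6·8 pixels = 135651/1700 ≈ 79.7947059
V = pitch²·Σt = 0.91²·135651/1700 = 66.078

t(7,5)=1.760 V=66.078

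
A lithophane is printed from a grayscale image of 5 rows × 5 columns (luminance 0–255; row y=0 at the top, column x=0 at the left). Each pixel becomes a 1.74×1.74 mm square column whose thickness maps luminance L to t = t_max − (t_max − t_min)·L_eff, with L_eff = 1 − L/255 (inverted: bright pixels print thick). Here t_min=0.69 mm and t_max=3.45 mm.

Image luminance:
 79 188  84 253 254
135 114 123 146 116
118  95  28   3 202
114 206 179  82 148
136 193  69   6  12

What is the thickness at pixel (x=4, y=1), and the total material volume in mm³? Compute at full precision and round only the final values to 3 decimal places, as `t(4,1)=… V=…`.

span = t_max - t_min = 3.45 - 0.69 = 2.760
L(4,1) = 116, L_eff = 1 - 116/255 = 0.545098 (inverted)
t(4,1) = 3.45 - 2.760·0.545098 = 1.946
Σt over all 5·5 pixels = 430261/8500 ≈ 50.6189412
V = pitch²·Σt = 1.74²·430261/8500 = 153.254

t(4,1)=1.946 V=153.254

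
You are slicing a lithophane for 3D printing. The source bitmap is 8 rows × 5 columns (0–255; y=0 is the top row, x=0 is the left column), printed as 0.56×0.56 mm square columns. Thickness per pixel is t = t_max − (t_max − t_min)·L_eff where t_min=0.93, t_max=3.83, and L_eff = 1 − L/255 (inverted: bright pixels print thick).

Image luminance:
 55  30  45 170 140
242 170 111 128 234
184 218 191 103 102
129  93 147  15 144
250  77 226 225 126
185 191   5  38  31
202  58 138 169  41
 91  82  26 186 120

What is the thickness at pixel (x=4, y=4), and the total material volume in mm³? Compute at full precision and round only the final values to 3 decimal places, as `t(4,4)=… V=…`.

span = t_max - t_min = 3.83 - 0.93 = 2.900
L(4,4) = 126, L_eff = 1 - 126/255 = 0.505882 (inverted)
t(4,4) = 3.83 - 2.900·0.505882 = 2.363
Σt over all 8·5 pixels = 40547/425 ≈ 95.4047059
V = pitch²·Σt = 0.56²·40547/425 = 29.919

t(4,4)=2.363 V=29.919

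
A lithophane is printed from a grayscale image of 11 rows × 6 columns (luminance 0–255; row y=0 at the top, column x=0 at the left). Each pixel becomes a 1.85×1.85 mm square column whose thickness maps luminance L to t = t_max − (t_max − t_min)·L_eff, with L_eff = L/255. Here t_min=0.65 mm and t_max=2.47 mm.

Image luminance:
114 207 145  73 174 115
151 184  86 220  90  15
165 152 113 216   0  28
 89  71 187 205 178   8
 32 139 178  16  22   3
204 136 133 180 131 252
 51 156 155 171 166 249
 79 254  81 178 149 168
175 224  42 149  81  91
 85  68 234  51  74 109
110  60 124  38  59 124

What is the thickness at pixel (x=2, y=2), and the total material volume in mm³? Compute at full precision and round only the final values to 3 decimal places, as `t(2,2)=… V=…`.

span = t_max - t_min = 2.47 - 0.65 = 1.820
L(2,2) = 113, L_eff = 113/255 = 0.443137
t(2,2) = 2.47 - 1.820·0.443137 = 1.663
Σt over all 11·6 pixels = 667654/6375 ≈ 104.7300392
V = pitch²·Σt = 1.85²·667654/6375 = 358.439

t(2,2)=1.663 V=358.439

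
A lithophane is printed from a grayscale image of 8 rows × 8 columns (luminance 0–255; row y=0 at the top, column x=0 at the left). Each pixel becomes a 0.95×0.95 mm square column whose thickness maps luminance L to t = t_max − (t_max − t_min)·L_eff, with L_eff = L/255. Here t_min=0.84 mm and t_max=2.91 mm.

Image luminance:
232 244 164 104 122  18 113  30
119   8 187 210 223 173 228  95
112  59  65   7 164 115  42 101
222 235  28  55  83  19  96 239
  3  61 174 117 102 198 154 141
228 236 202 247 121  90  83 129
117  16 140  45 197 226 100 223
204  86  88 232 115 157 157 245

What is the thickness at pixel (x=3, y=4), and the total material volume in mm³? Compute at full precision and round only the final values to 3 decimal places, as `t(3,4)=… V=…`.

t(3,4)=1.960 V=105.472

span = t_max - t_min = 2.91 - 0.84 = 2.070
L(3,4) = 117, L_eff = 117/255 = 0.458824
t(3,4) = 2.91 - 2.070·0.458824 = 1.960
Σt over all 8·8 pixels = 496683/4250 ≈ 116.8665882
V = pitch²·Σt = 0.95²·496683/4250 = 105.472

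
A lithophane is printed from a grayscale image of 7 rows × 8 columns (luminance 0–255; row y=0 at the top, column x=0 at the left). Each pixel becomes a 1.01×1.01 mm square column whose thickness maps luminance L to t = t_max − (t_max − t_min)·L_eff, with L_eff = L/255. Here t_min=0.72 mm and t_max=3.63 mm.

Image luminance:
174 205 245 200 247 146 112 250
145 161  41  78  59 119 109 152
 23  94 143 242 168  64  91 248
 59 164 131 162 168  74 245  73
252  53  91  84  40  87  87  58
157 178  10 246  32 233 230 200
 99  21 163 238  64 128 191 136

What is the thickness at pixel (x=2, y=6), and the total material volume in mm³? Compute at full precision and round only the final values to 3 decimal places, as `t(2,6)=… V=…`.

t(2,6)=1.770 V=118.078

span = t_max - t_min = 3.63 - 0.72 = 2.910
L(2,6) = 163, L_eff = 163/255 = 0.639216
t(2,6) = 3.63 - 2.910·0.639216 = 1.770
Σt over all 7·8 pixels = 98389/850 ≈ 115.7517647
V = pitch²·Σt = 1.01²·98389/850 = 118.078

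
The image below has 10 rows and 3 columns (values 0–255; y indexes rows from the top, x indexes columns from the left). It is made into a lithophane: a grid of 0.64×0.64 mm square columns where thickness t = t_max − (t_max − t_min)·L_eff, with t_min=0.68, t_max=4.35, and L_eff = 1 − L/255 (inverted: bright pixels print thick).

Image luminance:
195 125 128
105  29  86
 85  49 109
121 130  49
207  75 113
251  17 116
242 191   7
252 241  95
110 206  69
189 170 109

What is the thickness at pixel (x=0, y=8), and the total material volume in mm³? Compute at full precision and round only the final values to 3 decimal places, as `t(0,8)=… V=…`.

t(0,8)=2.263 V=31.175

span = t_max - t_min = 4.35 - 0.68 = 3.670
L(0,8) = 110, L_eff = 1 - 110/255 = 0.568627 (inverted)
t(0,8) = 4.35 - 3.670·0.568627 = 2.263
Σt over all 10·3 pixels = 1940857/25500 ≈ 76.1120392
V = pitch²·Σt = 0.64²·1940857/25500 = 31.175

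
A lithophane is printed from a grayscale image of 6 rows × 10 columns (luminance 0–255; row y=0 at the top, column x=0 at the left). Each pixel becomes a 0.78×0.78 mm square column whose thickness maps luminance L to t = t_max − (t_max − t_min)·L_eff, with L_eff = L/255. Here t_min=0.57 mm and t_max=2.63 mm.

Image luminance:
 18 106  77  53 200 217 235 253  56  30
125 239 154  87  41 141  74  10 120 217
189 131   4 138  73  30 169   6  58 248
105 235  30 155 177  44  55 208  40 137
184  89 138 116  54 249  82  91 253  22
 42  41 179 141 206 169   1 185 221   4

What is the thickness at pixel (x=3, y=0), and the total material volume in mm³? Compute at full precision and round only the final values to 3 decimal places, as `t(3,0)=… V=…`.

span = t_max - t_min = 2.63 - 0.57 = 2.060
L(3,0) = 53, L_eff = 53/255 = 0.207843
t(3,0) = 2.63 - 2.060·0.207843 = 2.202
Σt over all 6·10 pixels = 212549/2125 ≈ 100.0230588
V = pitch²·Σt = 0.78²·212549/2125 = 60.854

t(3,0)=2.202 V=60.854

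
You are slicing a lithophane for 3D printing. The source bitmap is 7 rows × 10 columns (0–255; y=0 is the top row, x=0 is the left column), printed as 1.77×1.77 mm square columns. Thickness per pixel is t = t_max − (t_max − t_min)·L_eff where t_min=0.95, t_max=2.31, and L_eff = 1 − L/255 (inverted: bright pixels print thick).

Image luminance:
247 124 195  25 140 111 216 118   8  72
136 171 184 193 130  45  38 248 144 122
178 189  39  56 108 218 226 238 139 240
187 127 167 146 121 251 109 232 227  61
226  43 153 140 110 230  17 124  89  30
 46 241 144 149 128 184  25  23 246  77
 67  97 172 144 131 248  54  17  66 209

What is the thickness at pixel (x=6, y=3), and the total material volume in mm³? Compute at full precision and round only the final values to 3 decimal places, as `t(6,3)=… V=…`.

span = t_max - t_min = 2.31 - 0.95 = 1.360
L(6,3) = 109, L_eff = 1 - 109/255 = 0.572549 (inverted)
t(6,3) = 2.31 - 1.360·0.572549 = 1.531
Σt over all 7·10 pixels = 88099/750 ≈ 117.4653333
V = pitch²·Σt = 1.77²·88099/750 = 368.007

t(6,3)=1.531 V=368.007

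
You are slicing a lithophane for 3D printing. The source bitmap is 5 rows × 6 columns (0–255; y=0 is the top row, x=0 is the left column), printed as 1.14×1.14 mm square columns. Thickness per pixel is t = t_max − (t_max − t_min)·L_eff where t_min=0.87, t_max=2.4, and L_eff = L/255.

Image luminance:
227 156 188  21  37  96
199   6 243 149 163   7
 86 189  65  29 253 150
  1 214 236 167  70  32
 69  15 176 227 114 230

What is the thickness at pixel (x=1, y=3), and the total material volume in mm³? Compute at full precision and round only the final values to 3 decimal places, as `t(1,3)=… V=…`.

t(1,3)=1.116 V=63.823

span = t_max - t_min = 2.4 - 0.87 = 1.530
L(1,3) = 214, L_eff = 214/255 = 0.839216
t(1,3) = 2.4 - 1.530·0.839216 = 1.116
Σt over all 5·6 pixels = 49.11
V = pitch²·Σt = 1.14²·49.11 = 63.823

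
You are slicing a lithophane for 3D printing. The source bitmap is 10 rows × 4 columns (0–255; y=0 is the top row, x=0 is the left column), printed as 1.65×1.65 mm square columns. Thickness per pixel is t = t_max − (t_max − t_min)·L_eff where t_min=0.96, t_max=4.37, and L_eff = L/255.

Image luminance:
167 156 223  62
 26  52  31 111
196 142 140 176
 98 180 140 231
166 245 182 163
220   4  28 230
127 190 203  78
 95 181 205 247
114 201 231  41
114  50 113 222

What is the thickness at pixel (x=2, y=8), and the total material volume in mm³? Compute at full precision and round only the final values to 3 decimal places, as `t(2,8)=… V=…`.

t(2,8)=1.281 V=265.425

span = t_max - t_min = 4.37 - 0.96 = 3.410
L(2,8) = 231, L_eff = 231/255 = 0.905882
t(2,8) = 4.37 - 3.410·0.905882 = 1.281
Σt over all 10·4 pixels = 828693/8500 ≈ 97.4932941
V = pitch²·Σt = 1.65²·828693/8500 = 265.425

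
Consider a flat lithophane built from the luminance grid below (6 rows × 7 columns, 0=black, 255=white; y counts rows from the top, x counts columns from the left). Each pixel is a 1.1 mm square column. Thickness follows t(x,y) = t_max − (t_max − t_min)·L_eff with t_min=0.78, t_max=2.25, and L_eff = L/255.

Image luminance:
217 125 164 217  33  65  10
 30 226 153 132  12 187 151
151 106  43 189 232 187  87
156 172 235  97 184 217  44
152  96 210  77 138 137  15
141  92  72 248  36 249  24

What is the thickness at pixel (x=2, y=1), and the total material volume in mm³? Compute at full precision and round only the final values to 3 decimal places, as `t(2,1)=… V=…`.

t(2,1)=1.368 V=75.918

span = t_max - t_min = 2.25 - 0.78 = 1.470
L(2,1) = 153, L_eff = 153/255 = 0.600000
t(2,1) = 2.25 - 1.470·0.600000 = 1.368
Σt over all 6·7 pixels = 533309/8500 ≈ 62.7422353
V = pitch²·Σt = 1.1²·533309/8500 = 75.918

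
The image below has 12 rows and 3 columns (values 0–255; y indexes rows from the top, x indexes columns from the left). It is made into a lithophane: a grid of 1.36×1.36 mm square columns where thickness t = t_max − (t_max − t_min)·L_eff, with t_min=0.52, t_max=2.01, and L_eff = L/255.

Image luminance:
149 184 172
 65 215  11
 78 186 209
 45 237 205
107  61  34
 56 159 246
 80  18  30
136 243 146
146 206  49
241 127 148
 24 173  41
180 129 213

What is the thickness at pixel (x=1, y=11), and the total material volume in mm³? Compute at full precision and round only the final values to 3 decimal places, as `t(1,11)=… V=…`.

t(1,11)=1.256 V=82.512

span = t_max - t_min = 2.01 - 0.52 = 1.490
L(1,11) = 129, L_eff = 129/255 = 0.505882
t(1,11) = 2.01 - 1.490·0.505882 = 1.256
Σt over all 12·3 pixels = 379193/8500 ≈ 44.6109412
V = pitch²·Σt = 1.36²·379193/8500 = 82.512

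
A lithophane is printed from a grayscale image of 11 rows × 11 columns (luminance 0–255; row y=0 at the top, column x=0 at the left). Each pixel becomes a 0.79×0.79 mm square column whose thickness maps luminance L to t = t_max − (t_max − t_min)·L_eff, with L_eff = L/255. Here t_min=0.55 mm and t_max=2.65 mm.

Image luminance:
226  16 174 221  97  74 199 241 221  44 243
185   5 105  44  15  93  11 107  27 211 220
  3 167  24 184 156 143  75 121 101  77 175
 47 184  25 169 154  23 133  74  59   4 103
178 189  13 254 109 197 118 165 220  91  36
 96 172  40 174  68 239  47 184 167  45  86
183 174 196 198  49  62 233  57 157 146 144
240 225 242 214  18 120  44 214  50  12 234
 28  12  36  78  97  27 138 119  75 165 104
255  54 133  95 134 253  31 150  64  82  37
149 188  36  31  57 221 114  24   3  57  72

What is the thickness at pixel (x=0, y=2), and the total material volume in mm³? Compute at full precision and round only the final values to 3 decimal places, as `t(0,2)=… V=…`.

t(0,2)=2.625 V=127.140

span = t_max - t_min = 2.65 - 0.55 = 2.100
L(0,2) = 3, L_eff = 3/255 = 0.011765
t(0,2) = 2.65 - 2.100·0.011765 = 2.625
Σt over all 11·11 pixels = 346319/1700 ≈ 203.7170588
V = pitch²·Σt = 0.79²·346319/1700 = 127.140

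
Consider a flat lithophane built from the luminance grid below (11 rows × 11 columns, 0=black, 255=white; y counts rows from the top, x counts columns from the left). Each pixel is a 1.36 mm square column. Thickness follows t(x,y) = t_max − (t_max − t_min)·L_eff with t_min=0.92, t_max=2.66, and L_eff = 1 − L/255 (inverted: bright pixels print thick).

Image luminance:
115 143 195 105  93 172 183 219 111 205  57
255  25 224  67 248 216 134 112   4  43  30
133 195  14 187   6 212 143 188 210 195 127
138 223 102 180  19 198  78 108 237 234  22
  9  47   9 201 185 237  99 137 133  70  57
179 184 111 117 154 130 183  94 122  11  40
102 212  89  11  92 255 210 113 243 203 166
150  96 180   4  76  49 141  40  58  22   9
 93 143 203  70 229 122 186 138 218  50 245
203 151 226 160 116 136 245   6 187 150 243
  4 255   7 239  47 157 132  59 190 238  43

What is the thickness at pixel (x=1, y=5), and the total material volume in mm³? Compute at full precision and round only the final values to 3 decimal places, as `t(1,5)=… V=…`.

span = t_max - t_min = 2.66 - 0.92 = 1.740
L(1,5) = 184, L_eff = 1 - 184/255 = 0.278431 (inverted)
t(1,5) = 2.66 - 1.740·0.278431 = 2.176
Σt over all 11·11 pixels = 468932/2125 ≈ 220.6738824
V = pitch²·Σt = 1.36²·468932/2125 = 408.158

t(1,5)=2.176 V=408.158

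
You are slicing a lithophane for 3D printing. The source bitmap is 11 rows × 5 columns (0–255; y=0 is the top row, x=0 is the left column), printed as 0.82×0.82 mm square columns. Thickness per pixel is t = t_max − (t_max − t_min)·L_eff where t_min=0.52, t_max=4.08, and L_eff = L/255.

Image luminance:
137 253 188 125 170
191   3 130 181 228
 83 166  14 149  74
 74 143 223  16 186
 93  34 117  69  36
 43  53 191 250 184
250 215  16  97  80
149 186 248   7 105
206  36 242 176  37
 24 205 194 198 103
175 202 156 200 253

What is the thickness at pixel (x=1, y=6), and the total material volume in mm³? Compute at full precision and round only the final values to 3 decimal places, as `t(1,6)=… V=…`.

t(1,6)=1.078 V=79.882

span = t_max - t_min = 4.08 - 0.52 = 3.560
L(1,6) = 215, L_eff = 215/255 = 0.843137
t(1,6) = 4.08 - 3.560·0.843137 = 1.078
Σt over all 11·5 pixels = 757354/6375 ≈ 118.8006275
V = pitch²·Σt = 0.82²·757354/6375 = 79.882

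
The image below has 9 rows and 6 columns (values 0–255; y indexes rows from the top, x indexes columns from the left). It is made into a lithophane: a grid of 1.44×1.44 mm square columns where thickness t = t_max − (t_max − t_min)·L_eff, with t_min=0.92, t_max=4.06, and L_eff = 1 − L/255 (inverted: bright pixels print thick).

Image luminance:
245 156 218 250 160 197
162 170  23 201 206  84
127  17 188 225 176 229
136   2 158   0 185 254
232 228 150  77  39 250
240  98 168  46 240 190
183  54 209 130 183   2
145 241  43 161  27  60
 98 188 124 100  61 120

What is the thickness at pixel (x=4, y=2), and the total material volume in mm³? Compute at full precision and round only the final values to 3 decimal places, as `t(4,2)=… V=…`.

span = t_max - t_min = 4.06 - 0.92 = 3.140
L(4,2) = 176, L_eff = 1 - 176/255 = 0.309804 (inverted)
t(4,2) = 4.06 - 3.140·0.309804 = 3.087
Σt over all 9·6 pixels = 933406/6375 ≈ 146.4166275
V = pitch²·Σt = 1.44²·933406/6375 = 303.610

t(4,2)=3.087 V=303.610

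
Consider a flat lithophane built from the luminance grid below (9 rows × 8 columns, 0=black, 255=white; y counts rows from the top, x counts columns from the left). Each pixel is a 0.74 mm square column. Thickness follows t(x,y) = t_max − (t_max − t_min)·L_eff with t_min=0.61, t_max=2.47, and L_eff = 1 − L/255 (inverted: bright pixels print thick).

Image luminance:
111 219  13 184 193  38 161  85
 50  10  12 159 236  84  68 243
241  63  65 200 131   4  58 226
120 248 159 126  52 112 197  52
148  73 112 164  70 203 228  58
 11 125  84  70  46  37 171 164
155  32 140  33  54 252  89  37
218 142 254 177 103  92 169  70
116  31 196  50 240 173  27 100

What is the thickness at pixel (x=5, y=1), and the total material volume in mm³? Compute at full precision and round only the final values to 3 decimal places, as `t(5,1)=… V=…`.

t(5,1)=1.223 V=58.537

span = t_max - t_min = 2.47 - 0.61 = 1.860
L(5,1) = 84, L_eff = 1 - 84/255 = 0.670588 (inverted)
t(5,1) = 2.47 - 1.860·0.670588 = 1.223
Σt over all 9·8 pixels = 227157/2125 ≈ 106.8974118
V = pitch²·Σt = 0.74²·227157/2125 = 58.537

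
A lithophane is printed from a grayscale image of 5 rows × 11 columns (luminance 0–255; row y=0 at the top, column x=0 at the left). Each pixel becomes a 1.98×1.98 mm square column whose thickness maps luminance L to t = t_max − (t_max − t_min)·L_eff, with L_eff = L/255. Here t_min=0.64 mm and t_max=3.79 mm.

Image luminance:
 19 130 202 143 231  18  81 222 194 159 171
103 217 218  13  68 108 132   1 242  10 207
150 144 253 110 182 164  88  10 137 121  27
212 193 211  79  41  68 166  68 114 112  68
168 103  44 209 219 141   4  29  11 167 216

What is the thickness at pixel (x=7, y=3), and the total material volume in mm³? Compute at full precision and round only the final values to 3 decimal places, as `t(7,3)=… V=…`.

span = t_max - t_min = 3.79 - 0.64 = 3.150
L(7,3) = 68, L_eff = 68/255 = 0.266667
t(7,3) = 3.79 - 3.150·0.266667 = 2.950
Σt over all 5·11 pixels = 209087/1700 ≈ 122.9923529
V = pitch²·Σt = 1.98²·209087/1700 = 482.179

t(7,3)=2.950 V=482.179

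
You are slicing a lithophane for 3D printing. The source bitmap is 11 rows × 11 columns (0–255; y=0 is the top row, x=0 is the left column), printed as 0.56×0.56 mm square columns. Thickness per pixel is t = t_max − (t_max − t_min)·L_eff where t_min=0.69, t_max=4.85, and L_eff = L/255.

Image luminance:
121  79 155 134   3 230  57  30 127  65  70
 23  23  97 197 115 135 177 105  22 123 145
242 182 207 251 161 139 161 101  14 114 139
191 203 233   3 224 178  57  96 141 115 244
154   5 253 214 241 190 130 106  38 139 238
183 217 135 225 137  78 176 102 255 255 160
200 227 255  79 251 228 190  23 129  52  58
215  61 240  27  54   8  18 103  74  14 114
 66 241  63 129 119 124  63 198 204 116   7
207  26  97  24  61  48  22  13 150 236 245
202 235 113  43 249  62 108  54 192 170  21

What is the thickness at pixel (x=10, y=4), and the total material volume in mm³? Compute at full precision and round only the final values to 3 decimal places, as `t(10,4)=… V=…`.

span = t_max - t_min = 4.85 - 0.69 = 4.160
L(10,4) = 238, L_eff = 238/255 = 0.933333
t(10,4) = 4.85 - 4.160·0.933333 = 0.967
Σt over all 11·11 pixels = 8396867/25500 ≈ 329.2889020
V = pitch²·Σt = 0.56²·8396867/25500 = 103.265

t(10,4)=0.967 V=103.265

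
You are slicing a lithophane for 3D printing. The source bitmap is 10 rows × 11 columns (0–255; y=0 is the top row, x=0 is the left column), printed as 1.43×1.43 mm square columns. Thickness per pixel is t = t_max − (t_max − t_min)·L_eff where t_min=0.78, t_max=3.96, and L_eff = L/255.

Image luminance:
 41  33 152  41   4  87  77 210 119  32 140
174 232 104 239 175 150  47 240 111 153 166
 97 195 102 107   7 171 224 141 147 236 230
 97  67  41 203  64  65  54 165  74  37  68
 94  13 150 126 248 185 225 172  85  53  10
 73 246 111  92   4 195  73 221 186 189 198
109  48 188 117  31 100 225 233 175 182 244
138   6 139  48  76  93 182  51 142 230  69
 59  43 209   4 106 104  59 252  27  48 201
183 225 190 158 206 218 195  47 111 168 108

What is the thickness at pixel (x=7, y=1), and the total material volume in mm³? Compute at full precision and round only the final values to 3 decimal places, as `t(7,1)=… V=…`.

t(7,1)=0.967 V=533.360

span = t_max - t_min = 3.96 - 0.78 = 3.180
L(7,1) = 240, L_eff = 240/255 = 0.941176
t(7,1) = 3.96 - 3.180·0.941176 = 0.967
Σt over all 10·11 pixels = 221701/850 ≈ 260.8247059
V = pitch²·Σt = 1.43²·221701/850 = 533.360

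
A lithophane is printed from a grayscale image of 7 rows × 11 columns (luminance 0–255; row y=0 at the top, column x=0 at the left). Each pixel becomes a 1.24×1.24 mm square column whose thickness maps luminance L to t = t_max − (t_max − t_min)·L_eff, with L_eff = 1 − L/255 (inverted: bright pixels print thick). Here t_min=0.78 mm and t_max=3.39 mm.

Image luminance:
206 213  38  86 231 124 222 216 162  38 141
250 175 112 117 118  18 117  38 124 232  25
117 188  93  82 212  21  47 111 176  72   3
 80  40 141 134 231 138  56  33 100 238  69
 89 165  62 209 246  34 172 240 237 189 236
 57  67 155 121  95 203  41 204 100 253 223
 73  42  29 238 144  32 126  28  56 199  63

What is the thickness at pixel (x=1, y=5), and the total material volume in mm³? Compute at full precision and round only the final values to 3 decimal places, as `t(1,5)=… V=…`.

t(1,5)=1.466 V=246.783

span = t_max - t_min = 3.39 - 0.78 = 2.610
L(1,5) = 67, L_eff = 1 - 67/255 = 0.737255 (inverted)
t(1,5) = 3.39 - 2.610·0.737255 = 1.466
Σt over all 7·11 pixels = 1364241/8500 ≈ 160.4989412
V = pitch²·Σt = 1.24²·1364241/8500 = 246.783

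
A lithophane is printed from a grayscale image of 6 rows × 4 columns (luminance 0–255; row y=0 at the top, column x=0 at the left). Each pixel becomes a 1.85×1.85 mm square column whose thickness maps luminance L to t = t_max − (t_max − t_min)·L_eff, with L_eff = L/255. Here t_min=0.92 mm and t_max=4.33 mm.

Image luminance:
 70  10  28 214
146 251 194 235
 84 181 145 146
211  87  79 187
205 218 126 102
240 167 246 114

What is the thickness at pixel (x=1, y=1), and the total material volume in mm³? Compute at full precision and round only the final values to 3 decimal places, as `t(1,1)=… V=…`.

span = t_max - t_min = 4.33 - 0.92 = 3.410
L(1,1) = 251, L_eff = 251/255 = 0.984314
t(1,1) = 4.33 - 3.410·0.984314 = 0.973
Σt over all 6·4 pixels = 696517/12750 ≈ 54.6287843
V = pitch²·Σt = 1.85²·696517/12750 = 186.967

t(1,1)=0.973 V=186.967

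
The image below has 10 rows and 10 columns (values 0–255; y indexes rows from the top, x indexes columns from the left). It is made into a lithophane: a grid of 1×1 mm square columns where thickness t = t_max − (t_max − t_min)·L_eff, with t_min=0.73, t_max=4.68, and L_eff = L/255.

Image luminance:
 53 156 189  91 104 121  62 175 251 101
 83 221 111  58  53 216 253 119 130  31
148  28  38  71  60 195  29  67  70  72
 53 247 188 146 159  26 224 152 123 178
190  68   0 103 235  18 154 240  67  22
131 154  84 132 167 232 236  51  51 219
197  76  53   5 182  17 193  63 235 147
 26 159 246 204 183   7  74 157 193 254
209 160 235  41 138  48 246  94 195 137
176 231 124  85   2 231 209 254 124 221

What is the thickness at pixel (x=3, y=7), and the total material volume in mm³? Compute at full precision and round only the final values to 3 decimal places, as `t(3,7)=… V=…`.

span = t_max - t_min = 4.68 - 0.73 = 3.950
L(3,7) = 204, L_eff = 204/255 = 0.800000
t(3,7) = 4.68 - 3.950·0.800000 = 1.520
Σt over all 10·10 pixels = 1341077/5100 ≈ 262.9562745
V = pitch²·Σt = 1²·1341077/5100 = 262.956

t(3,7)=1.520 V=262.956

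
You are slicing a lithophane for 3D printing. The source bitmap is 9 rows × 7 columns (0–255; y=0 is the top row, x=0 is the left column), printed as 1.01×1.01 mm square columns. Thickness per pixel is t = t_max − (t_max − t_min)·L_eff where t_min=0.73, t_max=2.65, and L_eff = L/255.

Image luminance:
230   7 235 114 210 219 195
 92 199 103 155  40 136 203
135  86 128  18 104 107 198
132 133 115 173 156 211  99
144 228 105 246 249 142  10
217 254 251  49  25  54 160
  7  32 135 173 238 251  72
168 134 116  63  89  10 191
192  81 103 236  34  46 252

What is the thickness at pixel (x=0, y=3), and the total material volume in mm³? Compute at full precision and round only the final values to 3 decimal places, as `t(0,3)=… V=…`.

t(0,3)=1.656 V=103.560

span = t_max - t_min = 2.65 - 0.73 = 1.920
L(0,3) = 132, L_eff = 132/255 = 0.517647
t(0,3) = 2.65 - 1.920·0.517647 = 1.656
Σt over all 9·7 pixels = 172583/1700 ≈ 101.5194118
V = pitch²·Σt = 1.01²·172583/1700 = 103.560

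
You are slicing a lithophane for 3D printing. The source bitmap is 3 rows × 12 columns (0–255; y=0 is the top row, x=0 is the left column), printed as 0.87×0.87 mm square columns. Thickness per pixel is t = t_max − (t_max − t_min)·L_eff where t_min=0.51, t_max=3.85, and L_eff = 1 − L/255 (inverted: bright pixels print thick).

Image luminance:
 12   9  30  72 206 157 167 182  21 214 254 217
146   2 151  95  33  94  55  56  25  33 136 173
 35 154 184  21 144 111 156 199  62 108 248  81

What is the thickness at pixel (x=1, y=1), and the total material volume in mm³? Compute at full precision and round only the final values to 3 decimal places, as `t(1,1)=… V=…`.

span = t_max - t_min = 3.85 - 0.51 = 3.340
L(1,1) = 2, L_eff = 1 - 2/255 = 0.992157 (inverted)
t(1,1) = 3.85 - 3.340·0.992157 = 0.536
Σt over all 3·12 pixels = 909271/12750 ≈ 71.3153725
V = pitch²·Σt = 0.87²·909271/12750 = 53.979

t(1,1)=0.536 V=53.979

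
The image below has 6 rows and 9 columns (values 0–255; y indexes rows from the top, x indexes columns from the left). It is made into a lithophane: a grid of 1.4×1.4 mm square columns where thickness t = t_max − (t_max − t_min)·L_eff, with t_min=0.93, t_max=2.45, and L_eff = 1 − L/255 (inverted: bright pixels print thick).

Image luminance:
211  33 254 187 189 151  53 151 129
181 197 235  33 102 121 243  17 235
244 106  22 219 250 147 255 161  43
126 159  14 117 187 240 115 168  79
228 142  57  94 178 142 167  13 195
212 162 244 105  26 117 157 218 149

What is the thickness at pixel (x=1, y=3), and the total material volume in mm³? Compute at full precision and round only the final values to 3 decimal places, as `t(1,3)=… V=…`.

t(1,3)=1.878 V=191.663

span = t_max - t_min = 2.45 - 0.93 = 1.520
L(1,3) = 159, L_eff = 1 - 159/255 = 0.376471 (inverted)
t(1,3) = 2.45 - 1.520·0.376471 = 1.878
Σt over all 6·9 pixels = 83119/850 ≈ 97.7870588
V = pitch²·Σt = 1.4²·83119/850 = 191.663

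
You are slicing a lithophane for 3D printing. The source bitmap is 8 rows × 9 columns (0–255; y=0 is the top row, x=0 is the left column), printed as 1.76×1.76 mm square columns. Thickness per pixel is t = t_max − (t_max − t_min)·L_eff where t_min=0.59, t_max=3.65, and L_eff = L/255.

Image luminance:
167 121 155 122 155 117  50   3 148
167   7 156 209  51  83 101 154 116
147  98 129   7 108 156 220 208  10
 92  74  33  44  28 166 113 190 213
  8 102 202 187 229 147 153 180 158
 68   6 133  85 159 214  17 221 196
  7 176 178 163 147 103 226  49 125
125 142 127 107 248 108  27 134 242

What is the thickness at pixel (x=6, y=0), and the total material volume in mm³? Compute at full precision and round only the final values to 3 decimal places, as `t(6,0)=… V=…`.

t(6,0)=3.050 V=478.877

span = t_max - t_min = 3.65 - 0.59 = 3.060
L(6,0) = 50, L_eff = 50/255 = 0.196078
t(6,0) = 3.65 - 3.060·0.196078 = 3.050
Σt over all 8·9 pixels = 154.596
V = pitch²·Σt = 1.76²·154.596 = 478.877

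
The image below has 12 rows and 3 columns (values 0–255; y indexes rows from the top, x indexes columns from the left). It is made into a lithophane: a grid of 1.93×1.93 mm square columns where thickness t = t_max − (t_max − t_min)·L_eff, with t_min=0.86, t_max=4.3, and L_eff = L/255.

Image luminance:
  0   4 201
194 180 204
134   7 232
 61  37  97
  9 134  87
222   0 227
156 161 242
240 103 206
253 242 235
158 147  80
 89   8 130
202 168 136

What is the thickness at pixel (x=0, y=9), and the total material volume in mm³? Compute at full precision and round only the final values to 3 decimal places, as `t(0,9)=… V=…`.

span = t_max - t_min = 4.3 - 0.86 = 3.440
L(0,9) = 158, L_eff = 158/255 = 0.619608
t(0,9) = 4.3 - 3.440·0.619608 = 2.169
Σt over all 12·3 pixels = 186018/2125 ≈ 87.5378824
V = pitch²·Σt = 1.93²·186018/2125 = 326.070

t(0,9)=2.169 V=326.070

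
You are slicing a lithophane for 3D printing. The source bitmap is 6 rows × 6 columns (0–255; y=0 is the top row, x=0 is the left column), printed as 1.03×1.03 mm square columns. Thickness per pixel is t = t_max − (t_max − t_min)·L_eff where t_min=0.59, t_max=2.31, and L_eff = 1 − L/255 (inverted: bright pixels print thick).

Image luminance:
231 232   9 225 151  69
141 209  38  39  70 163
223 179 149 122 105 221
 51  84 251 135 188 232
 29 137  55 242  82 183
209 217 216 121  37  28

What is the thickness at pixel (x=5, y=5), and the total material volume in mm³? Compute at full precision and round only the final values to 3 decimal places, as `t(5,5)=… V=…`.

span = t_max - t_min = 2.31 - 0.59 = 1.720
L(5,5) = 28, L_eff = 1 - 28/255 = 0.890196 (inverted)
t(5,5) = 2.31 - 1.720·0.890196 = 0.779
Σt over all 6·6 pixels = 117848/2125 ≈ 55.4578824
V = pitch²·Σt = 1.03²·117848/2125 = 58.835

t(5,5)=0.779 V=58.835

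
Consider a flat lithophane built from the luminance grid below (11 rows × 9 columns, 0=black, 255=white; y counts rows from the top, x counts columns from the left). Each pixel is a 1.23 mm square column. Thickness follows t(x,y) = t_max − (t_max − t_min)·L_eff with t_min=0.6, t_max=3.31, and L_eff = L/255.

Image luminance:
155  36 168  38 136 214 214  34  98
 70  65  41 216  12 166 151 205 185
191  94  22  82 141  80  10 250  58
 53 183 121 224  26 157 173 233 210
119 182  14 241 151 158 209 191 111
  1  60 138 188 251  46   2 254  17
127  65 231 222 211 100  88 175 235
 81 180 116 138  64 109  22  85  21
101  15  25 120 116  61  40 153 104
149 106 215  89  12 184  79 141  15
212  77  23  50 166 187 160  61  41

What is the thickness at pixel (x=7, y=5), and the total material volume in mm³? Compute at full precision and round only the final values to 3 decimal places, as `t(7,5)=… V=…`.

span = t_max - t_min = 3.31 - 0.6 = 2.710
L(7,5) = 254, L_eff = 254/255 = 0.996078
t(7,5) = 3.31 - 2.710·0.996078 = 0.611
Σt over all 11·9 pixels = 429474/2125 ≈ 202.1054118
V = pitch²·Σt = 1.23²·429474/2125 = 305.765

t(7,5)=0.611 V=305.765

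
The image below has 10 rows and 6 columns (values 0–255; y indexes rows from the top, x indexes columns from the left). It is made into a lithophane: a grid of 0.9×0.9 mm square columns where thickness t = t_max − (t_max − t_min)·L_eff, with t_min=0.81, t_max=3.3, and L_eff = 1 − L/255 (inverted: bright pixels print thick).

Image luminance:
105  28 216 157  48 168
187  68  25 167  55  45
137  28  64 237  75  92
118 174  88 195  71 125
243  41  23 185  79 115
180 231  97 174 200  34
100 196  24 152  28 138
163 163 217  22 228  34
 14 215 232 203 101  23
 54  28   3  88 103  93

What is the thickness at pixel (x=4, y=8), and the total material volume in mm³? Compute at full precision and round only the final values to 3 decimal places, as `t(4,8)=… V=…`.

t(4,8)=1.796 V=93.917

span = t_max - t_min = 3.3 - 0.81 = 2.490
L(4,8) = 101, L_eff = 1 - 101/255 = 0.603922 (inverted)
t(4,8) = 3.3 - 2.490·0.603922 = 1.796
Σt over all 10·6 pixels = 985551/8500 ≈ 115.9471765
V = pitch²·Σt = 0.9²·985551/8500 = 93.917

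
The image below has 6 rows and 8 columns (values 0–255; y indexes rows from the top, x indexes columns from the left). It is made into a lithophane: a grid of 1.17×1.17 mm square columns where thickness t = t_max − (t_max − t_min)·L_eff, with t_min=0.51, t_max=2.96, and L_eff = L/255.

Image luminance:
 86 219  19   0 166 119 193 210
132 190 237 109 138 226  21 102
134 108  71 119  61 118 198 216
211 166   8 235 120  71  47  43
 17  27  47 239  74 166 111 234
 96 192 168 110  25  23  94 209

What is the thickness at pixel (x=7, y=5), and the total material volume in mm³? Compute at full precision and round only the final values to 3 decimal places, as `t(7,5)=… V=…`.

span = t_max - t_min = 2.96 - 0.51 = 2.450
L(7,5) = 209, L_eff = 209/255 = 0.819608
t(7,5) = 2.96 - 2.450·0.819608 = 0.952
Σt over all 6·8 pixels = 144761/1700 ≈ 85.1535294
V = pitch²·Σt = 1.17²·144761/1700 = 116.567

t(7,5)=0.952 V=116.567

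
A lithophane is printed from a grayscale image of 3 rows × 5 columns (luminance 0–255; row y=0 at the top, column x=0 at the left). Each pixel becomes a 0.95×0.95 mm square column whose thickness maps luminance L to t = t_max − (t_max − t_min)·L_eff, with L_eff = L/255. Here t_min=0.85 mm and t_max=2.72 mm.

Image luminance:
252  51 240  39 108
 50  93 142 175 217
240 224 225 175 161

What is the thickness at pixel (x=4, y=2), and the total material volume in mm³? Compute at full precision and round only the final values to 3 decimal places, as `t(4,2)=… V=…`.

t(4,2)=1.539 V=20.991

span = t_max - t_min = 2.72 - 0.85 = 1.870
L(4,2) = 161, L_eff = 161/255 = 0.631373
t(4,2) = 2.72 - 1.870·0.631373 = 1.539
Σt over all 3·5 pixels = 8722/375 ≈ 23.2586667
V = pitch²·Σt = 0.95²·8722/375 = 20.991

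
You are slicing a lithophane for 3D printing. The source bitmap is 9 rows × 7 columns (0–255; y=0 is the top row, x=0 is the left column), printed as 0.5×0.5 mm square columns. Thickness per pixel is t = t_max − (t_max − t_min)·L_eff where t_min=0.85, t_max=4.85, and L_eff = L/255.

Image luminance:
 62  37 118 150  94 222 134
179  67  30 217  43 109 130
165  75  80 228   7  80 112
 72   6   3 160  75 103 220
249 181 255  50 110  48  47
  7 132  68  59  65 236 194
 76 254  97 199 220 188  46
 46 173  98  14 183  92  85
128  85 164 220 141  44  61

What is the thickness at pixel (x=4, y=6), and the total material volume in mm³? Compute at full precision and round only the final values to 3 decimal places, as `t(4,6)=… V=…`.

t(4,6)=1.399 V=47.788

span = t_max - t_min = 4.85 - 0.85 = 4.000
L(4,6) = 220, L_eff = 220/255 = 0.862745
t(4,6) = 4.85 - 4.000·0.862745 = 1.399
Σt over all 9·7 pixels = 191.15
V = pitch²·Σt = 0.5²·191.15 = 47.788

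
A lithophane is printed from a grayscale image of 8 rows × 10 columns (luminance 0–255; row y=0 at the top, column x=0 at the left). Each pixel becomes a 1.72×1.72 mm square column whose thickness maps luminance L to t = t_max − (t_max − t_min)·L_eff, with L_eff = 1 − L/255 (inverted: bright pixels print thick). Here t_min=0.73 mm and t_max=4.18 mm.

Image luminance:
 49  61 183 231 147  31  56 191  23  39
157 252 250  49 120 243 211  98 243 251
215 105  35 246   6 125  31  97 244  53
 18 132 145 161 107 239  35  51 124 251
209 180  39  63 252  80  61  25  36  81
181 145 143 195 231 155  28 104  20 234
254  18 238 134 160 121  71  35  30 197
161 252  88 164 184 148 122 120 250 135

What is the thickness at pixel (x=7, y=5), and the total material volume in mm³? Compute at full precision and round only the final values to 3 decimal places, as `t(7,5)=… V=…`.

span = t_max - t_min = 4.18 - 0.73 = 3.450
L(7,5) = 104, L_eff = 1 - 104/255 = 0.592157 (inverted)
t(7,5) = 4.18 - 3.450·0.592157 = 2.137
Σt over all 8·10 pixels = 344207/1700 ≈ 202.4747059
V = pitch²·Σt = 1.72²·344207/1700 = 599.001

t(7,5)=2.137 V=599.001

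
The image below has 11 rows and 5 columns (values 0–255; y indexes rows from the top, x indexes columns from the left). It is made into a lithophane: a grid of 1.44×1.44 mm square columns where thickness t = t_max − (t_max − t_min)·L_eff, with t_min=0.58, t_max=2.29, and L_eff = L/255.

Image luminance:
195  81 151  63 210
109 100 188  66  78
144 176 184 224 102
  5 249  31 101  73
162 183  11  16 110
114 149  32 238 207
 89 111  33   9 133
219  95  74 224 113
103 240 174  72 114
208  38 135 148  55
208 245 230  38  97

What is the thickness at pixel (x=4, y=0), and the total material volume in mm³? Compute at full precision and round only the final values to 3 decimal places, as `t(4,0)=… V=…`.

span = t_max - t_min = 2.29 - 0.58 = 1.710
L(4,0) = 210, L_eff = 210/255 = 0.823529
t(4,0) = 2.29 - 1.710·0.823529 = 0.882
Σt over all 11·5 pixels = 337013/4250 ≈ 79.2971765
V = pitch²·Σt = 1.44²·337013/4250 = 164.431

t(4,0)=0.882 V=164.431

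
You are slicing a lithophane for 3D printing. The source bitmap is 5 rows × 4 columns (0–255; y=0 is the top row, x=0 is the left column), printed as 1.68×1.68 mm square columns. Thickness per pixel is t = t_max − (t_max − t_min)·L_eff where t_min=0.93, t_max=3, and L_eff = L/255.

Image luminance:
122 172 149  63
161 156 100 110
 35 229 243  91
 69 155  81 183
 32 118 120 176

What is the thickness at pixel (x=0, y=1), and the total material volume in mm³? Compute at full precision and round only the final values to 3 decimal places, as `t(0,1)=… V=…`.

t(0,1)=1.693 V=110.577

span = t_max - t_min = 3 - 0.93 = 2.070
L(0,1) = 161, L_eff = 161/255 = 0.631373
t(0,1) = 3 - 2.070·0.631373 = 1.693
Σt over all 5·4 pixels = 66603/1700 ≈ 39.1782353
V = pitch²·Σt = 1.68²·66603/1700 = 110.577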